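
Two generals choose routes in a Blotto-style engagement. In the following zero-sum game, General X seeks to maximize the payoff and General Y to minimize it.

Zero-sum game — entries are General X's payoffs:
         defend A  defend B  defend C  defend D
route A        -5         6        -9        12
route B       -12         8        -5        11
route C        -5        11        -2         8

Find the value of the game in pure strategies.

-5

Row minima: -9, -12, -5 → General X's maximin is -5.
Column maxima: -5, 11, -2, 12 → General Y's minimax is -5.
They coincide at (route C, defend A), so the value is -5.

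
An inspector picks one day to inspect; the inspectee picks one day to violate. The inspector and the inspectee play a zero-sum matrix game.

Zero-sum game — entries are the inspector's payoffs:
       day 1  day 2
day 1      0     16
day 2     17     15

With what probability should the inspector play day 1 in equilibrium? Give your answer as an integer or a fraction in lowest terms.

Row minima are 0 and 15, so the inspector's maximin is 15; column maxima are 17 and 16, so the inspectee's minimax is 16. These differ, so the equilibrium is in mixed strategies.
Let the inspector play day 1 with probability p. The inspectee is indifferent when 17(1−p) = 16p + 15(1−p), giving p = 1/9.

1/9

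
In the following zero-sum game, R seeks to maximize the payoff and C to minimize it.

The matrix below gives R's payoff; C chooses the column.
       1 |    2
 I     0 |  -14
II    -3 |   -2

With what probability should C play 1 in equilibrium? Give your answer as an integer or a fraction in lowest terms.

Row minima are -14 and -3, so R's maximin is -3; column maxima are 0 and -2, so C's minimax is -2. These differ, so the equilibrium is in mixed strategies.
Let C play 1 with probability q. R is indifferent when −14(1−q) = −3q − 2(1−q), giving q = 4/5.

4/5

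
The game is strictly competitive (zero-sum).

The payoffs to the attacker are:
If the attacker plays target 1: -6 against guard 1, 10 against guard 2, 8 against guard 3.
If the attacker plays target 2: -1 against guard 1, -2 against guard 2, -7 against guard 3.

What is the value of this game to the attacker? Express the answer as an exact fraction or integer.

-5/2

Column guard 2 is strictly dominated by guard 3 for the defender (it gives the attacker more in every row).
The remaining 2×2 game on (target 1, target 2) × (guard 1, guard 3) has no saddle point. Let the attacker play target 1 with probability p; indifference gives −6p − (1−p) = 8p − 7(1−p), so p = 3/10.
Similarly the defender's optimal q on guard 1 is 3/4, and the value is -6·(3/4) + (8)·(1/4) = -5/2.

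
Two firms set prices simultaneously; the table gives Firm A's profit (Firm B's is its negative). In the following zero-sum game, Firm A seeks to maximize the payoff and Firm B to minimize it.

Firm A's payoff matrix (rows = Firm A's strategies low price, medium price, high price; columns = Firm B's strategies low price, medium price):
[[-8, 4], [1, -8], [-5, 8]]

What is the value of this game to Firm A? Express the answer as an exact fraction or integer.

-16/11

Row low price is strictly dominated by row high price, so Firm A never plays it.
The remaining 2×2 game on (medium price, high price) × (low price, medium price) has no saddle point. Let Firm A play medium price with probability p; indifference gives p − 5(1−p) = −8p + 8(1−p), so p = 13/22.
Similarly Firm B's optimal q on low price is 8/11, and the value is 1·(8/11) + (-8)·(3/11) = -16/11.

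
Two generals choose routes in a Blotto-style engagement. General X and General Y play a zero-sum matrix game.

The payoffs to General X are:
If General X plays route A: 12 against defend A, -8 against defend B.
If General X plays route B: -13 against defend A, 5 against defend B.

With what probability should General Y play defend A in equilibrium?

13/38

Row minima are -8 and -13, so General X's maximin is -8; column maxima are 12 and 5, so General Y's minimax is 5. These differ, so the equilibrium is in mixed strategies.
Let General Y play defend A with probability q. General X is indifferent when 12q − 8(1−q) = −13q + 5(1−q), giving q = 13/38.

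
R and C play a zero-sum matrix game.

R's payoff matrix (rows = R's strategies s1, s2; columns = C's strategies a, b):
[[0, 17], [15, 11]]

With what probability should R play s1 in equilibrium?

Row minima are 0 and 11, so R's maximin is 11; column maxima are 15 and 17, so C's minimax is 15. These differ, so the equilibrium is in mixed strategies.
Let R play s1 with probability p. C is indifferent when 15(1−p) = 17p + 11(1−p), giving p = 4/21.

4/21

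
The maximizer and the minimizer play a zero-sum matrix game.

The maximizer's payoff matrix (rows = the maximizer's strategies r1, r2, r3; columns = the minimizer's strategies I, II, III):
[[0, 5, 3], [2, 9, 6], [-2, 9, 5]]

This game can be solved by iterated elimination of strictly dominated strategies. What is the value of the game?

2

Row r1 is strictly dominated by row r2 (2>0, 9>5, 6>3); eliminate r1.
Column II is strictly dominated by I for the minimizer (2<9, -2<9); eliminate II.
Column III is strictly dominated by I for the minimizer (2<6, -2<5); eliminate III.
Row r3 is strictly dominated by row r2 (2>-2); eliminate r3.
Only (r2, I) remains, with payoff 2.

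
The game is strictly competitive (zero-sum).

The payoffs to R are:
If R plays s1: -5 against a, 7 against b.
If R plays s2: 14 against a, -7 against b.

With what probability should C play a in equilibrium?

14/33

Row minima are -5 and -7, so R's maximin is -5; column maxima are 14 and 7, so C's minimax is 7. These differ, so the equilibrium is in mixed strategies.
Let C play a with probability q. R is indifferent when −5q + 7(1−q) = 14q − 7(1−q), giving q = 14/33.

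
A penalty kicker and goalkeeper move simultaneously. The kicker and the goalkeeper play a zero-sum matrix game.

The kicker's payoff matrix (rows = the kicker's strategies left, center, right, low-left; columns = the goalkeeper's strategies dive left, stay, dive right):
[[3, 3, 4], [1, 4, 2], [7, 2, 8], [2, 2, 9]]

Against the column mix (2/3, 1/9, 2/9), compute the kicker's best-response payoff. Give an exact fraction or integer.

left: (3)·(2/3) + (3)·(1/9) + (4)·(2/9) = 29/9.
center: (1)·(2/3) + (4)·(1/9) + (2)·(2/9) = 14/9.
right: (7)·(2/3) + (2)·(1/9) + (8)·(2/9) = 20/3.
low-left: (2)·(2/3) + (2)·(1/9) + (9)·(2/9) = 32/9.
The best pure response is right with expected payoff 20/3.

20/3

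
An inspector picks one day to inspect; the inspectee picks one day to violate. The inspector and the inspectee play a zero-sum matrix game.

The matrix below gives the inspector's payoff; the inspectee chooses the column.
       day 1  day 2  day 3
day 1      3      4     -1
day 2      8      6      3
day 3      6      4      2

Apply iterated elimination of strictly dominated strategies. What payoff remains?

3

Row day 1 is strictly dominated by row day 2 (8>3, 6>4, 3>-1); eliminate day 1.
Row day 3 is strictly dominated by row day 2 (8>6, 6>4, 3>2); eliminate day 3.
Column day 1 is strictly dominated by day 2 for the inspectee (6<8); eliminate day 1.
Column day 2 is strictly dominated by day 3 for the inspectee (3<6); eliminate day 2.
Only (day 2, day 3) remains, with payoff 3.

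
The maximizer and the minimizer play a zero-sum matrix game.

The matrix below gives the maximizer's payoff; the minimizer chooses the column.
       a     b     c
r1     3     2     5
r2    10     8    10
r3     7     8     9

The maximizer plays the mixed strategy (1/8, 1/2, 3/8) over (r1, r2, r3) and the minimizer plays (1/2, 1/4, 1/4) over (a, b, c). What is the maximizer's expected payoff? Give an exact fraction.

129/16

Against (1/2, 1/4, 1/4), each row's expected payoff is r1: 13/4; r2: 19/2; r3: 31/4.
Taking the (1/8, 1/2, 3/8)-weighted average: (1/8)·(13/4) + (1/2)·(19/2) + (3/8)·(31/4) = 129/16.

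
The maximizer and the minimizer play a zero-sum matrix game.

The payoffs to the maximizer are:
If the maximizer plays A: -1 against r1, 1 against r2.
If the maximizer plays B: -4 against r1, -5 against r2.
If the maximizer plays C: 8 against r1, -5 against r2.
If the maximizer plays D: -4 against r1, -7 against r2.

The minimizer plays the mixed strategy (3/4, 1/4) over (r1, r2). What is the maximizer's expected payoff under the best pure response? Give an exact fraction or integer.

19/4

A: (-1)·(3/4) + (1)·(1/4) = -1/2.
B: (-4)·(3/4) + (-5)·(1/4) = -17/4.
C: (8)·(3/4) + (-5)·(1/4) = 19/4.
D: (-4)·(3/4) + (-7)·(1/4) = -19/4.
The best pure response is C with expected payoff 19/4.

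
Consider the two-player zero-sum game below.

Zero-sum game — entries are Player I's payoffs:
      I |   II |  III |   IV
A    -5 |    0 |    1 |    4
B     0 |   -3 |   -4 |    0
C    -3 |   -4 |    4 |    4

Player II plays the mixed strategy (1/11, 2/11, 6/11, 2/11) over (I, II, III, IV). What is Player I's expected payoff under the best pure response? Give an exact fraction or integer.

21/11

A: (-5)·(1/11) + (0)·(2/11) + (1)·(6/11) + (4)·(2/11) = 9/11.
B: (0)·(1/11) + (-3)·(2/11) + (-4)·(6/11) + (0)·(2/11) = -30/11.
C: (-3)·(1/11) + (-4)·(2/11) + (4)·(6/11) + (4)·(2/11) = 21/11.
The best pure response is C with expected payoff 21/11.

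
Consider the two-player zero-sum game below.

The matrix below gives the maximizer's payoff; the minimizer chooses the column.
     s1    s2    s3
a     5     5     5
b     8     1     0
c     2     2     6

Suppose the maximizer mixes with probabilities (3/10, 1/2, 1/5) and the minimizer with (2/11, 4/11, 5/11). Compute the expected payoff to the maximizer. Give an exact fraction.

349/110

Against (2/11, 4/11, 5/11), each row's expected payoff is a: 5; b: 20/11; c: 42/11.
Taking the (3/10, 1/2, 1/5)-weighted average: (3/10)·(5) + (1/2)·(20/11) + (1/5)·(42/11) = 349/110.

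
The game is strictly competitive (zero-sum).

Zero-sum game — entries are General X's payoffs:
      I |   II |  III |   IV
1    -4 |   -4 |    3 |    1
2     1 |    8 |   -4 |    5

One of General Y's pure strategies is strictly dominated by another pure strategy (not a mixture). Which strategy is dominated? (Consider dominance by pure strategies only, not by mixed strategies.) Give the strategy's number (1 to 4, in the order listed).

4

General Y prefers columns that give General X less. Compare IV with I: -4 < 1, 1 < 5.
So I strictly dominates IV for General Y; IV is strictly dominated.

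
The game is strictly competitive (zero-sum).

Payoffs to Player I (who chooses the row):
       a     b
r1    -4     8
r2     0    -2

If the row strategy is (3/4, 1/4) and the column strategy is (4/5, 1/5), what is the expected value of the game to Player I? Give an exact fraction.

Against (4/5, 1/5), each row's expected payoff is r1: -8/5; r2: -2/5.
Taking the (3/4, 1/4)-weighted average: (3/4)·(-8/5) + (1/4)·(-2/5) = -13/10.

-13/10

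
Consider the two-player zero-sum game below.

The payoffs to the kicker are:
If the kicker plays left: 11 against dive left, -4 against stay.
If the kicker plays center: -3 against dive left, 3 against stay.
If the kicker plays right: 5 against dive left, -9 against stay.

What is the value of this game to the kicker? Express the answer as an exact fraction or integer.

Row right is strictly dominated by row left, so the kicker never plays it.
The remaining 2×2 game on (left, center) × (dive left, stay) has no saddle point. Let the kicker play left with probability p; indifference gives 11p − 3(1−p) = −4p + 3(1−p), so p = 2/7.
Similarly the goalkeeper's optimal q on dive left is 1/3, and the value is 11·(1/3) + (-4)·(2/3) = 1.

1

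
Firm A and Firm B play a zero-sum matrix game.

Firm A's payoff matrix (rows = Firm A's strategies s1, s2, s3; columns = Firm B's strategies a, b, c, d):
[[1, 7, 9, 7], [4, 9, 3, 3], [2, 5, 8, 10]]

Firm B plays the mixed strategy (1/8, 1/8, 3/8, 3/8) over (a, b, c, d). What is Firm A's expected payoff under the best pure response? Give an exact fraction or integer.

s1: (1)·(1/8) + (7)·(1/8) + (9)·(3/8) + (7)·(3/8) = 7.
s2: (4)·(1/8) + (9)·(1/8) + (3)·(3/8) + (3)·(3/8) = 31/8.
s3: (2)·(1/8) + (5)·(1/8) + (8)·(3/8) + (10)·(3/8) = 61/8.
The best pure response is s3 with expected payoff 61/8.

61/8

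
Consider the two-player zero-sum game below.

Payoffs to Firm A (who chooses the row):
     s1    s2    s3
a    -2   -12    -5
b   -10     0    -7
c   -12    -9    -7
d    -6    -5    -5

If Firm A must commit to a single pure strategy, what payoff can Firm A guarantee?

-6

The worst-case payoff for each row is a: -12, b: -10, c: -12, d: -6.
The best of these is -6.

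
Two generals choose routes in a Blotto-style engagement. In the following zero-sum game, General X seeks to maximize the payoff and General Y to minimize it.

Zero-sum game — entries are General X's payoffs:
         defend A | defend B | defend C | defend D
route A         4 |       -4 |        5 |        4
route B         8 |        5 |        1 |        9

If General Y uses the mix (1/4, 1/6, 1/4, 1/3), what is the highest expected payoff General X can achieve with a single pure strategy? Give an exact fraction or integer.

73/12

route A: (4)·(1/4) + (-4)·(1/6) + (5)·(1/4) + (4)·(1/3) = 35/12.
route B: (8)·(1/4) + (5)·(1/6) + (1)·(1/4) + (9)·(1/3) = 73/12.
The best pure response is route B with expected payoff 73/12.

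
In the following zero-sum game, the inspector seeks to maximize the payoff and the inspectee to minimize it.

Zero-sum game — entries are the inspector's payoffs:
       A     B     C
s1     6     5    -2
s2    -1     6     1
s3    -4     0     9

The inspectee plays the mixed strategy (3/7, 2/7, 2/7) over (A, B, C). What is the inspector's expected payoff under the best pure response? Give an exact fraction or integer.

s1: (6)·(3/7) + (5)·(2/7) + (-2)·(2/7) = 24/7.
s2: (-1)·(3/7) + (6)·(2/7) + (1)·(2/7) = 11/7.
s3: (-4)·(3/7) + (0)·(2/7) + (9)·(2/7) = 6/7.
The best pure response is s1 with expected payoff 24/7.

24/7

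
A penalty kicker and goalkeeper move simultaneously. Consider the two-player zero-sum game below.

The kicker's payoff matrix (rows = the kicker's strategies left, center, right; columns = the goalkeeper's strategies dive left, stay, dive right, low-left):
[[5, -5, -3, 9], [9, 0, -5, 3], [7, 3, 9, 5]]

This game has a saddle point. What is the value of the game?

3

Row minima: -5, -5, 3 → the kicker's maximin is 3.
Column maxima: 9, 3, 9, 9 → the goalkeeper's minimax is 3.
They coincide at (right, stay), so the value is 3.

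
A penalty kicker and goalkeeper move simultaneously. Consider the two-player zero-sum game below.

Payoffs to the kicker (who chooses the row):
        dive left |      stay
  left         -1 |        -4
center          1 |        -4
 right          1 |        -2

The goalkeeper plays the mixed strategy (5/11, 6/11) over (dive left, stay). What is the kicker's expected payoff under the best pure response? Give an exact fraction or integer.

left: (-1)·(5/11) + (-4)·(6/11) = -29/11.
center: (1)·(5/11) + (-4)·(6/11) = -19/11.
right: (1)·(5/11) + (-2)·(6/11) = -7/11.
The best pure response is right with expected payoff -7/11.

-7/11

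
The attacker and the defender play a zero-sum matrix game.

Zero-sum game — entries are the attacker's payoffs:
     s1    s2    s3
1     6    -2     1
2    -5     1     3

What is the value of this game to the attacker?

-2/7

Column s3 is strictly dominated by s2 for the defender (it gives the attacker more in every row).
The remaining 2×2 game on (1, 2) × (s1, s2) has no saddle point. Let the attacker play 1 with probability p; indifference gives 6p − 5(1−p) = −2p + (1−p), so p = 3/7.
Similarly the defender's optimal q on s1 is 3/14, and the value is 6·(3/14) + (-2)·(11/14) = -2/7.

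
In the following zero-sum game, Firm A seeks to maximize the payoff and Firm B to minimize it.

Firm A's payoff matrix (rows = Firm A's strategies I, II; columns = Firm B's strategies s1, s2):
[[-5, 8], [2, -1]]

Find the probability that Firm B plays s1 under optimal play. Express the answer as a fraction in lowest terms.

9/16

Row minima are -5 and -1, so Firm A's maximin is -1; column maxima are 2 and 8, so Firm B's minimax is 2. These differ, so the equilibrium is in mixed strategies.
Let Firm B play s1 with probability q. Firm A is indifferent when −5q + 8(1−q) = 2q − (1−q), giving q = 9/16.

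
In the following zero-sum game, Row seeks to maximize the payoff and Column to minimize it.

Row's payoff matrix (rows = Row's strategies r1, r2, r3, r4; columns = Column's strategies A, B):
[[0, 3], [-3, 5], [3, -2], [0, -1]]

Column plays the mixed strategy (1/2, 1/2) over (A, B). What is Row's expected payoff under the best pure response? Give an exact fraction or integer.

3/2

r1: (0)·(1/2) + (3)·(1/2) = 3/2.
r2: (-3)·(1/2) + (5)·(1/2) = 1.
r3: (3)·(1/2) + (-2)·(1/2) = 1/2.
r4: (0)·(1/2) + (-1)·(1/2) = -1/2.
The best pure response is r1 with expected payoff 3/2.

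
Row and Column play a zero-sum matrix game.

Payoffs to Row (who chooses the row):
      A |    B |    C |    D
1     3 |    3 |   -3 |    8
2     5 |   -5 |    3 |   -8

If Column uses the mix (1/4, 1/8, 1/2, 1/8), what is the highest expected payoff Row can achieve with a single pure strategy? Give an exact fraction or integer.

9/8

1: (3)·(1/4) + (3)·(1/8) + (-3)·(1/2) + (8)·(1/8) = 5/8.
2: (5)·(1/4) + (-5)·(1/8) + (3)·(1/2) + (-8)·(1/8) = 9/8.
The best pure response is 2 with expected payoff 9/8.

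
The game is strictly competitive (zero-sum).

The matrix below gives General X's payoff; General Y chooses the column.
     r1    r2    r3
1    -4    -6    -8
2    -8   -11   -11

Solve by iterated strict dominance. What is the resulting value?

-8

Column r1 is strictly dominated by r2 for General Y (-6<-4, -11<-8); eliminate r1.
Row 2 is strictly dominated by row 1 (-6>-11, -8>-11); eliminate 2.
Column r2 is strictly dominated by r3 for General Y (-8<-6); eliminate r2.
Only (1, r3) remains, with payoff -8.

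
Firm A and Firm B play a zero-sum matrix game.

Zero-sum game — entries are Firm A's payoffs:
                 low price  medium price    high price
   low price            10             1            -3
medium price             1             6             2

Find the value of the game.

23/14

Column medium price is strictly dominated by high price for Firm B (it gives Firm A more in every row).
The remaining 2×2 game on (low price, medium price) × (low price, high price) has no saddle point. Let Firm A play low price with probability p; indifference gives 10p + (1−p) = −3p + 2(1−p), so p = 1/14.
Similarly Firm B's optimal q on low price is 5/14, and the value is 10·(5/14) + (-3)·(9/14) = 23/14.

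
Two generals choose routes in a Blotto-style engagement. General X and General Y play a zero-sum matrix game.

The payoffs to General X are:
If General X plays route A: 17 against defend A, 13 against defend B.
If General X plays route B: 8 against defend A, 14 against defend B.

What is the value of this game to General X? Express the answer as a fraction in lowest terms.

Row minima are 13 and 8, so General X's maximin is 13; column maxima are 17 and 14, so General Y's minimax is 14. These differ, so the equilibrium is in mixed strategies.
Let General X play route A with probability p. General Y is indifferent when 17p + 8(1−p) = 13p + 14(1−p), giving p = 3/5.
Let General Y play defend A with probability q. General X is indifferent when 17q + 13(1−q) = 8q + 14(1−q), giving q = 1/10.
The value is 17·(1/10) + (13)·(9/10) = 67/5.

67/5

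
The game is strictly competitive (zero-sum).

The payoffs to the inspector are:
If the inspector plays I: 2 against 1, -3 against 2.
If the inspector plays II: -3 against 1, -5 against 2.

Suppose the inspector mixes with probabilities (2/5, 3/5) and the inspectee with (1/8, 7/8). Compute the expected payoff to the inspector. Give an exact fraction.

Against (1/8, 7/8), each row's expected payoff is I: -19/8; II: -19/4.
Taking the (2/5, 3/5)-weighted average: (2/5)·(-19/8) + (3/5)·(-19/4) = -19/5.

-19/5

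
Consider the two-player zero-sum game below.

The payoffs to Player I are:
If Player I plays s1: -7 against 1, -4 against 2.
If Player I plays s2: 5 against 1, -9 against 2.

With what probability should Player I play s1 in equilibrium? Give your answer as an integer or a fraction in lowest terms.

14/17

Row minima are -7 and -9, so Player I's maximin is -7; column maxima are 5 and -4, so Player II's minimax is -4. These differ, so the equilibrium is in mixed strategies.
Let Player I play s1 with probability p. Player II is indifferent when −7p + 5(1−p) = −4p − 9(1−p), giving p = 14/17.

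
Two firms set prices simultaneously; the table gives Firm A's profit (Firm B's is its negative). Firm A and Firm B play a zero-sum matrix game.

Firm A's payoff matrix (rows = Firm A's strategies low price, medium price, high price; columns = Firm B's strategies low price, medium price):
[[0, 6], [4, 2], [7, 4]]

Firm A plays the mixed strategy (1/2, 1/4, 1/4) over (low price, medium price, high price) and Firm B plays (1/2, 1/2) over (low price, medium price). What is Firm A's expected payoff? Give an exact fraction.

Against (1/2, 1/2), each row's expected payoff is low price: 3; medium price: 3; high price: 11/2.
Taking the (1/2, 1/4, 1/4)-weighted average: (1/2)·(3) + (1/4)·(3) + (1/4)·(11/2) = 29/8.

29/8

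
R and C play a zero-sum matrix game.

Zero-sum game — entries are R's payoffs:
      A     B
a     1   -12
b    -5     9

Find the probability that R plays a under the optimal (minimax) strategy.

14/27

Row minima are -12 and -5, so R's maximin is -5; column maxima are 1 and 9, so C's minimax is 1. These differ, so the equilibrium is in mixed strategies.
Let R play a with probability p. C is indifferent when p − 5(1−p) = −12p + 9(1−p), giving p = 14/27.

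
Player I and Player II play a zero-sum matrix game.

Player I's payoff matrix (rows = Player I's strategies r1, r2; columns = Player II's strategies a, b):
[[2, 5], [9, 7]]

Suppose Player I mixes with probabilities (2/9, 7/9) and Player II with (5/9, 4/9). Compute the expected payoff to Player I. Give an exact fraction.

571/81

Against (5/9, 4/9), each row's expected payoff is r1: 10/3; r2: 73/9.
Taking the (2/9, 7/9)-weighted average: (2/9)·(10/3) + (7/9)·(73/9) = 571/81.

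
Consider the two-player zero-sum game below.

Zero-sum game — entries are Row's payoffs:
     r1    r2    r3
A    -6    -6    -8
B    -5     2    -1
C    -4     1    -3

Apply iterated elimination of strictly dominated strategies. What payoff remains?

-4

Row A is strictly dominated by row B (-5>-6, 2>-6, -1>-8); eliminate A.
Column r2 is strictly dominated by r1 for Column (-5<2, -4<1); eliminate r2.
Column r3 is strictly dominated by r1 for Column (-5<-1, -4<-3); eliminate r3.
Row B is strictly dominated by row C (-4>-5); eliminate B.
Only (C, r1) remains, with payoff -4.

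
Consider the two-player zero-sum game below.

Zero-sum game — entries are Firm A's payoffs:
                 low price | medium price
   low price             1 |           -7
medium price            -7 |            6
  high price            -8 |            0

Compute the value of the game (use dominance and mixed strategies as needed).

-43/21

Row high price is strictly dominated by row medium price, so Firm A never plays it.
The remaining 2×2 game on (low price, medium price) × (low price, medium price) has no saddle point. Let Firm A play low price with probability p; indifference gives p − 7(1−p) = −7p + 6(1−p), so p = 13/21.
Similarly Firm B's optimal q on low price is 13/21, and the value is 1·(13/21) + (-7)·(8/21) = -43/21.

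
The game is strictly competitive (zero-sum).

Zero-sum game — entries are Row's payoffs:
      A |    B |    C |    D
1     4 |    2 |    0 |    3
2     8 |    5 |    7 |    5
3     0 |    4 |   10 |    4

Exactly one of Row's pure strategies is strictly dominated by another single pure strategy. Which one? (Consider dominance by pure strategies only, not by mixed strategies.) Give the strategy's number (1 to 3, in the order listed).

1

Compare 1 with 2: 8 > 4, 5 > 2, 7 > 0, 5 > 3.
So 2 strictly dominates 1 for Row; 1 is strictly dominated.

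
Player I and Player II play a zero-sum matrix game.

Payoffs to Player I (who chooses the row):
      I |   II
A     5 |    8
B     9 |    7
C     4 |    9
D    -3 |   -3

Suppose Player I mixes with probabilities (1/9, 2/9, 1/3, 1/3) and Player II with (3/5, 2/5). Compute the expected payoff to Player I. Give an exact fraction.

158/45

Against (3/5, 2/5), each row's expected payoff is A: 31/5; B: 41/5; C: 6; D: -3.
Taking the (1/9, 2/9, 1/3, 1/3)-weighted average: (1/9)·(31/5) + (2/9)·(41/5) + (1/3)·(6) + (1/3)·(-3) = 158/45.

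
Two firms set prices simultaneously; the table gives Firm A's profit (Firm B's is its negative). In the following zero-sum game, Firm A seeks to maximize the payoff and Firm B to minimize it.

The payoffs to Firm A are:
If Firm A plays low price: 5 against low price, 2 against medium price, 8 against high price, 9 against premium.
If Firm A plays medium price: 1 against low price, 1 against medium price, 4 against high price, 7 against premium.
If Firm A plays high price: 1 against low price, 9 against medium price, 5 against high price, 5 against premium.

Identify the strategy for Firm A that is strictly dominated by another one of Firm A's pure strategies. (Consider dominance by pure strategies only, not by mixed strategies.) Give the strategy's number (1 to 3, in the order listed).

Compare medium price with low price: 5 > 1, 2 > 1, 8 > 4, 9 > 7.
So low price strictly dominates medium price for Firm A; medium price is strictly dominated.

2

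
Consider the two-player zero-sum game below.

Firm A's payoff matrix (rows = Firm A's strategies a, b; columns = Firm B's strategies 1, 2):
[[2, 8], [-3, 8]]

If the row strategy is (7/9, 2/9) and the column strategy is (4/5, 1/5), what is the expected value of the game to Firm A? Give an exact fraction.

Against (4/5, 1/5), each row's expected payoff is a: 16/5; b: -4/5.
Taking the (7/9, 2/9)-weighted average: (7/9)·(16/5) + (2/9)·(-4/5) = 104/45.

104/45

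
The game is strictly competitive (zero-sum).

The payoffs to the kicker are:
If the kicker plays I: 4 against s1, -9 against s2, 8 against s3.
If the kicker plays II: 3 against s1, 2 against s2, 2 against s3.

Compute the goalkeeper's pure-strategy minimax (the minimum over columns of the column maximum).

2

The worst case (largest entry) in each column is s1: 4, s2: 2, s3: 8.
The best (smallest) of these is 2.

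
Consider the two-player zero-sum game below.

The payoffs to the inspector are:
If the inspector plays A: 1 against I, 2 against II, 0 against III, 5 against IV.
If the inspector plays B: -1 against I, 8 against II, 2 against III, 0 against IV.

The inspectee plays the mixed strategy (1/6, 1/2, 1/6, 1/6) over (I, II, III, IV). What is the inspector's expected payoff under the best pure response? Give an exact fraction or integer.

25/6

A: (1)·(1/6) + (2)·(1/2) + (0)·(1/6) + (5)·(1/6) = 2.
B: (-1)·(1/6) + (8)·(1/2) + (2)·(1/6) + (0)·(1/6) = 25/6.
The best pure response is B with expected payoff 25/6.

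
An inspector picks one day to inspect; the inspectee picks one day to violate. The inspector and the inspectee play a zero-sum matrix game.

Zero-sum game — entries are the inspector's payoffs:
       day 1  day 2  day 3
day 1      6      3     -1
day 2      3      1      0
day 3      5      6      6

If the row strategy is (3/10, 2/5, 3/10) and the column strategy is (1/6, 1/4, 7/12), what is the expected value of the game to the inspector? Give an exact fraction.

12/5

Against (1/6, 1/4, 7/12), each row's expected payoff is day 1: 7/6; day 2: 3/4; day 3: 35/6.
Taking the (3/10, 2/5, 3/10)-weighted average: (3/10)·(7/6) + (2/5)·(3/4) + (3/10)·(35/6) = 12/5.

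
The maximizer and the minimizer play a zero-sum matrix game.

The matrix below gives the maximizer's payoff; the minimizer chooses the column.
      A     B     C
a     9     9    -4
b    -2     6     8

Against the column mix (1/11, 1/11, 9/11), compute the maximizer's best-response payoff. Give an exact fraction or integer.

a: (9)·(1/11) + (9)·(1/11) + (-4)·(9/11) = -18/11.
b: (-2)·(1/11) + (6)·(1/11) + (8)·(9/11) = 76/11.
The best pure response is b with expected payoff 76/11.

76/11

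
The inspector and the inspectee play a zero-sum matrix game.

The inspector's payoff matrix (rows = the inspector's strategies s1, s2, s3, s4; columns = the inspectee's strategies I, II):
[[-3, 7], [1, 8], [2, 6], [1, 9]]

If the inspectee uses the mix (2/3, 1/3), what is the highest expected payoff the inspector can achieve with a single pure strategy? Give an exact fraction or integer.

11/3

s1: (-3)·(2/3) + (7)·(1/3) = 1/3.
s2: (1)·(2/3) + (8)·(1/3) = 10/3.
s3: (2)·(2/3) + (6)·(1/3) = 10/3.
s4: (1)·(2/3) + (9)·(1/3) = 11/3.
The best pure response is s4 with expected payoff 11/3.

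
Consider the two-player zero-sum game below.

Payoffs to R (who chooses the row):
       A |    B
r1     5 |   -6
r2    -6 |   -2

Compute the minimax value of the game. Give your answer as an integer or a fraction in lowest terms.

Row minima are -6 and -6, so R's maximin is -6; column maxima are 5 and -2, so C's minimax is -2. These differ, so the equilibrium is in mixed strategies.
Let R play r1 with probability p. C is indifferent when 5p − 6(1−p) = −6p − 2(1−p), giving p = 4/15.
Let C play A with probability q. R is indifferent when 5q − 6(1−q) = −6q − 2(1−q), giving q = 4/15.
The value is 5·(4/15) + (-6)·(11/15) = -46/15.

-46/15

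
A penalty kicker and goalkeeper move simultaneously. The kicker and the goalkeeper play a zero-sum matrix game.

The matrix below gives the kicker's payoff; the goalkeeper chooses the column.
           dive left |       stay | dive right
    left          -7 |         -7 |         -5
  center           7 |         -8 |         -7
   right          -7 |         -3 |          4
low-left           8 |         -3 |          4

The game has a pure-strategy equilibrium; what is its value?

-3

Row minima: -7, -8, -7, -3 → the kicker's maximin is -3.
Column maxima: 8, -3, 4 → the goalkeeper's minimax is -3.
They coincide at (low-left, stay), so the value is -3.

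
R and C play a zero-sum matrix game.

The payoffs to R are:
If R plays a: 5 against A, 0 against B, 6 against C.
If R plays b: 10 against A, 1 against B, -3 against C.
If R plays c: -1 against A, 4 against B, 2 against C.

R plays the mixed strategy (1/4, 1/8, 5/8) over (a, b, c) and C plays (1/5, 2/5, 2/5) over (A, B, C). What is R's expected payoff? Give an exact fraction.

19/8

Against (1/5, 2/5, 2/5), each row's expected payoff is a: 17/5; b: 6/5; c: 11/5.
Taking the (1/4, 1/8, 5/8)-weighted average: (1/4)·(17/5) + (1/8)·(6/5) + (5/8)·(11/5) = 19/8.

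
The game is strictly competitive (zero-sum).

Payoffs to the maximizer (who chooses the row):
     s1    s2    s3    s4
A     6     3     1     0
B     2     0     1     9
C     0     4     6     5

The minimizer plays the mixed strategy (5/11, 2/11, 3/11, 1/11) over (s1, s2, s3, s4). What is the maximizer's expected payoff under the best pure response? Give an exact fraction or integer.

A: (6)·(5/11) + (3)·(2/11) + (1)·(3/11) + (0)·(1/11) = 39/11.
B: (2)·(5/11) + (0)·(2/11) + (1)·(3/11) + (9)·(1/11) = 2.
C: (0)·(5/11) + (4)·(2/11) + (6)·(3/11) + (5)·(1/11) = 31/11.
The best pure response is A with expected payoff 39/11.

39/11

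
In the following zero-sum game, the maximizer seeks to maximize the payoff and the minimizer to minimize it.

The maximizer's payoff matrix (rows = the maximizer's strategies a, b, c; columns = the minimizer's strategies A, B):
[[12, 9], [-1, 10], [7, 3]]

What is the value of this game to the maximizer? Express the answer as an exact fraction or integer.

129/14

Row c is strictly dominated by row a, so the maximizer never plays it.
The remaining 2×2 game on (a, b) × (A, B) has no saddle point. Let the maximizer play a with probability p; indifference gives 12p − (1−p) = 9p + 10(1−p), so p = 11/14.
Similarly the minimizer's optimal q on A is 1/14, and the value is 12·(1/14) + (9)·(13/14) = 129/14.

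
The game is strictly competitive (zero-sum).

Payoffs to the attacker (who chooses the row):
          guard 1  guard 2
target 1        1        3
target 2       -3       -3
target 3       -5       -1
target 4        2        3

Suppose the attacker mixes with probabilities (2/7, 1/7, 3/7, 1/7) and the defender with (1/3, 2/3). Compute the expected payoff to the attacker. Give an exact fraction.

-8/21

Against (1/3, 2/3), each row's expected payoff is target 1: 7/3; target 2: -3; target 3: -7/3; target 4: 8/3.
Taking the (2/7, 1/7, 3/7, 1/7)-weighted average: (2/7)·(7/3) + (1/7)·(-3) + (3/7)·(-7/3) + (1/7)·(8/3) = -8/21.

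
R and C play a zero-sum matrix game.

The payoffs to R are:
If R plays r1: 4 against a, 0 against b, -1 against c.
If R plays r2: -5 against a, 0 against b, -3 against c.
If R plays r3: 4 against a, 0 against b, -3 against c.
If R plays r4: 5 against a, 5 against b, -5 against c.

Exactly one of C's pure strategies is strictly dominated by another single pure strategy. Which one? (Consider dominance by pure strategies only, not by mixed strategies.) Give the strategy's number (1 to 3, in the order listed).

2

C prefers columns that give R less. Compare b with c: -1 < 0, -3 < 0, -3 < 0, -5 < 5.
So c strictly dominates b for C; b is strictly dominated.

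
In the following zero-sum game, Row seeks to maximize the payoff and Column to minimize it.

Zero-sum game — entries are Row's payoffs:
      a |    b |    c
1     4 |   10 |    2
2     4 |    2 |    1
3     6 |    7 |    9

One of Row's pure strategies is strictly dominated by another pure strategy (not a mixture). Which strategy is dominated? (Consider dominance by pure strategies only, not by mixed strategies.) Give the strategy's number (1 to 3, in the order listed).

2

Compare 2 with 3: 6 > 4, 7 > 2, 9 > 1.
So 3 strictly dominates 2 for Row; 2 is strictly dominated.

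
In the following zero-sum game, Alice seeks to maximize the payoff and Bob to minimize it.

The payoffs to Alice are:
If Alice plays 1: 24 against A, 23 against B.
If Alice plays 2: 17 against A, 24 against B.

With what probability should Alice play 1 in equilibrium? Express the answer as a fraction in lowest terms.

Row minima are 23 and 17, so Alice's maximin is 23; column maxima are 24 and 24, so Bob's minimax is 24. These differ, so the equilibrium is in mixed strategies.
Let Alice play 1 with probability p. Bob is indifferent when 24p + 17(1−p) = 23p + 24(1−p), giving p = 7/8.

7/8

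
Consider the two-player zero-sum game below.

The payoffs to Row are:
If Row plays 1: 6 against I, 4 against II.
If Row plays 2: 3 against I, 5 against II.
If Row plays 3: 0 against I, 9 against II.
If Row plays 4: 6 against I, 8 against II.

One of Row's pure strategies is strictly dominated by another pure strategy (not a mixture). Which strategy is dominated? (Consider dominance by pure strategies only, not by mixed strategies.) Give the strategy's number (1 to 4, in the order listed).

Compare 2 with 4: 6 > 3, 8 > 5.
So 4 strictly dominates 2 for Row; 2 is strictly dominated.

2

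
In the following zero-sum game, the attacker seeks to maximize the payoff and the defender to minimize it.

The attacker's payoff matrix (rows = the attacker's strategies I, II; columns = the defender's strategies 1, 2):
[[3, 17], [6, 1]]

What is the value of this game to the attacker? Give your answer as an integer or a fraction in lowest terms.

Row minima are 3 and 1, so the attacker's maximin is 3; column maxima are 6 and 17, so the defender's minimax is 6. These differ, so the equilibrium is in mixed strategies.
Let the attacker play I with probability p. The defender is indifferent when 3p + 6(1−p) = 17p + (1−p), giving p = 5/19.
Let the defender play 1 with probability q. The attacker is indifferent when 3q + 17(1−q) = 6q + (1−q), giving q = 16/19.
The value is 3·(16/19) + (17)·(3/19) = 99/19.

99/19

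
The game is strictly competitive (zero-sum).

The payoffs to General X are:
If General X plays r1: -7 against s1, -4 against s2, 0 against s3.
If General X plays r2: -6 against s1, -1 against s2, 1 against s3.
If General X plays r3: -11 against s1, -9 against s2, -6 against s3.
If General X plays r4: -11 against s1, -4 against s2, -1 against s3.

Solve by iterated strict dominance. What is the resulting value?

Column s3 is strictly dominated by s1 for General Y (-7<0, -6<1, -11<-6, -11<-1); eliminate s3.
Column s2 is strictly dominated by s1 for General Y (-7<-4, -6<-1, -11<-9, -11<-4); eliminate s2.
Row r3 is strictly dominated by row r1 (-7>-11); eliminate r3.
Row r4 is strictly dominated by row r1 (-7>-11); eliminate r4.
Row r1 is strictly dominated by row r2 (-6>-7); eliminate r1.
Only (r2, s1) remains, with payoff -6.

-6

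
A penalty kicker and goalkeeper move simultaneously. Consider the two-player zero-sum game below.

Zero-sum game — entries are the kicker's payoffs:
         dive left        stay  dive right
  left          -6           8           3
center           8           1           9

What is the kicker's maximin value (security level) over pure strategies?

The worst-case payoff for each row is left: -6, center: 1.
The best of these is 1.

1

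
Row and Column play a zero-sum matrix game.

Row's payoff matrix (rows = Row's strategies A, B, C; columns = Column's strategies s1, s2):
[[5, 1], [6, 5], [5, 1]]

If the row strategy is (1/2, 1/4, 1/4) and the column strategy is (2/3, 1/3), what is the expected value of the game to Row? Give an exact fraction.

Against (2/3, 1/3), each row's expected payoff is A: 11/3; B: 17/3; C: 11/3.
Taking the (1/2, 1/4, 1/4)-weighted average: (1/2)·(11/3) + (1/4)·(17/3) + (1/4)·(11/3) = 25/6.

25/6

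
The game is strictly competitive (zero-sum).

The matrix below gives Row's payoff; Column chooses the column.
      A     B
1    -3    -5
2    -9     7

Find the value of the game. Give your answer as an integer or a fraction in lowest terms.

-11/3

Row minima are -5 and -9, so Row's maximin is -5; column maxima are -3 and 7, so Column's minimax is -3. These differ, so the equilibrium is in mixed strategies.
Let Row play 1 with probability p. Column is indifferent when −3p − 9(1−p) = −5p + 7(1−p), giving p = 8/9.
Let Column play A with probability q. Row is indifferent when −3q − 5(1−q) = −9q + 7(1−q), giving q = 2/3.
The value is -3·(2/3) + (-5)·(1/3) = -11/3.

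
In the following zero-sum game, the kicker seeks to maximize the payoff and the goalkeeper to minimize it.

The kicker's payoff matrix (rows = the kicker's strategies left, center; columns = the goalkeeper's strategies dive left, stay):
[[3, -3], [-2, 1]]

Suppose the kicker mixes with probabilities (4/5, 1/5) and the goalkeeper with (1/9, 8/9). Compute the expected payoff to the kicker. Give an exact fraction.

-26/15

Against (1/9, 8/9), each row's expected payoff is left: -7/3; center: 2/3.
Taking the (4/5, 1/5)-weighted average: (4/5)·(-7/3) + (1/5)·(2/3) = -26/15.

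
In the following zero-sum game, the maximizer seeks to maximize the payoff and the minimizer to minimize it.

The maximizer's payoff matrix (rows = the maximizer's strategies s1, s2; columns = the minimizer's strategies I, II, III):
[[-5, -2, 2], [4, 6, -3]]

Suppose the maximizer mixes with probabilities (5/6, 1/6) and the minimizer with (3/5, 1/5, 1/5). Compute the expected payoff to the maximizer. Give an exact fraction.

-2

Against (3/5, 1/5, 1/5), each row's expected payoff is s1: -3; s2: 3.
Taking the (5/6, 1/6)-weighted average: (5/6)·(-3) + (1/6)·(3) = -2.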